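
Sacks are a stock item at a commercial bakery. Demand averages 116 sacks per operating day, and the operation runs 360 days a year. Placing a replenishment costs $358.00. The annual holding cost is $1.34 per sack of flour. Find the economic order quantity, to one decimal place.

Annual demand D = 116 × 360 = 41,760.
EOQ = √(2DS / H) = √(2 × 41,760 × 358 / 1.34).
= √(29,900,160 / 1.34) = √22,313,552.2388 ≈ 4723.722.

Q* ≈ 4,723.7 sacks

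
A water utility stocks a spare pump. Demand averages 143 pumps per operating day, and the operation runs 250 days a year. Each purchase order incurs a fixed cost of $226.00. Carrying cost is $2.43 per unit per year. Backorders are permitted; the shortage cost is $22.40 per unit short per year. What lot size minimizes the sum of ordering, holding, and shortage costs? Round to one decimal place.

Annual demand D = 143 × 250 = 35,750.
With planned backorders, Q* = √(2DS/H) · √((H+B)/B).
√(2DS/H) = √(2 × 35,750 × 226 / 2.43) = 2578.719.
√((H+B)/B) = √((2.43+22.4)/22.4) = 1.0528.
Q* ≈ 2714.991.

Q* ≈ 2,715.0 pumps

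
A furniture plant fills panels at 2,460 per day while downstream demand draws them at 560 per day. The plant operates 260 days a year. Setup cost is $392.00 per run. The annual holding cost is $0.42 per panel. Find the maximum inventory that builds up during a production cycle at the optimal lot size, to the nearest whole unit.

Annual demand D = 560 × 260 = 145,600.
Production build-up factor (1 − d/p) = 1 − 560/2,460 = 0.7724.
Q* = √(2DS / (H(1 − d/p))) = √(2 × 145,600 × 392 / (0.42 × 0.7724)).
= √(114,150,400 / 0.3244) ≈ 18758.790.
Maximum inventory = Q*(1 − d/p) = 18758.790 × 0.7724 ≈ 14488.497.

I_max ≈ 14,488 panels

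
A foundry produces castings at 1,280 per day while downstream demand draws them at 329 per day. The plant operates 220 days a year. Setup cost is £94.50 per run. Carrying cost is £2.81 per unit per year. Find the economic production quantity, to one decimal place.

Q* ≈ 2,559.8 castings

Annual demand D = 329 × 220 = 72,380.
Production build-up factor (1 − d/p) = 1 − 329/1,280 = 0.7430.
Q* = √(2DS / (H(1 − d/p))) = √(2 × 72,380 × 94.5 / (2.81 × 0.7430)).
= √(13,679,820 / 2.0877) ≈ 2559.775.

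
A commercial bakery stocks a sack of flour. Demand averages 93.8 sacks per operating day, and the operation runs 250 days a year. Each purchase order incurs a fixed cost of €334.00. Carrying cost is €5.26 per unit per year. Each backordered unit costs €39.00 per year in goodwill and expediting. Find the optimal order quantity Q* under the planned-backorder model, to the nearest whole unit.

Annual demand D = 93.8 × 250 = 23,450.
With planned backorders, Q* = √(2DS/H) · √((H+B)/B).
√(2DS/H) = √(2 × 23,450 × 334 / 5.26) = 1725.706.
√((H+B)/B) = √((5.26+39)/39) = 1.0653.
Q* ≈ 1838.401.

Q* ≈ 1,838 sacks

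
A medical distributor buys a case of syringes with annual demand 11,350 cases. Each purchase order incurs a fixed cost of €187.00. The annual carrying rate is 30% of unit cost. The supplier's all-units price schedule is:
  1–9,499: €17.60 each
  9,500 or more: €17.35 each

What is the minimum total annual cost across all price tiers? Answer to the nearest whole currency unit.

Holding cost per unit per year at price C is H = 0.30·C.
For each price level, check whether its EOQ is feasible; otherwise the best quantity at that price is the breakpoint.
EOQ at €17.60 = 896.6 (feasible in tier 1): TC = 11,350×€17.60 + (11,350/896.6)×187 + (896.6/2)×0.30×€17.60 = €204,494.24.
EOQ at €17.35 = 903.1 < 9500, so use break Q=9500: TC = 11,350×€17.35 + (11,350/9500.0)×187 + (9500.0/2)×0.30×€17.35 = €221,869.67.
Lowest total cost among the candidates is at Q = 896.6.

TC* ≈ €204,494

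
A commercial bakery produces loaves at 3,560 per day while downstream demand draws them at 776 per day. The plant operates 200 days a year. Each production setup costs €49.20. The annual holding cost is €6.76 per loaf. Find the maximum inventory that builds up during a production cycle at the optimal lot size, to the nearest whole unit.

I_max ≈ 1,329 loaves

Annual demand D = 776 × 200 = 155,200.
Production build-up factor (1 − d/p) = 1 − 776/3,560 = 0.7820.
Q* = √(2DS / (H(1 − d/p))) = √(2 × 155,200 × 49.2 / (6.76 × 0.7820)).
= √(15,271,680 / 5.2865) ≈ 1699.654.
Maximum inventory = Q*(1 − d/p) = 1699.654 × 0.7820 ≈ 1329.167.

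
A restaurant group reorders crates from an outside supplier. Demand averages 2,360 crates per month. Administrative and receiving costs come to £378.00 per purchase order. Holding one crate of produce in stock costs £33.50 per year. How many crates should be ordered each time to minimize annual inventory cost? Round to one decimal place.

Annual demand D = 2,360 × 12 = 28,320.
EOQ = √(2DS / H) = √(2 × 28,320 × 378 / 33.5).
= √(21,409,920 / 33.5) = √639,102.0896 ≈ 799.439.

Q* ≈ 799.4 crates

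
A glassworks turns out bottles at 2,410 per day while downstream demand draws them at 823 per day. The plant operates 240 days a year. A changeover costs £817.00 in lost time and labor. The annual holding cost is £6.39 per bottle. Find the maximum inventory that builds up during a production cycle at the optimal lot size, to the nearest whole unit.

Annual demand D = 823 × 240 = 197,520.
Production build-up factor (1 − d/p) = 1 − 823/2,410 = 0.6585.
Q* = √(2DS / (H(1 − d/p))) = √(2 × 197,520 × 817 / (6.39 × 0.6585)).
= √(322,747,680 / 4.2079) ≈ 8757.924.
Maximum inventory = Q*(1 − d/p) = 8757.924 × 0.6585 ≈ 5767.148.

I_max ≈ 5,767 bottles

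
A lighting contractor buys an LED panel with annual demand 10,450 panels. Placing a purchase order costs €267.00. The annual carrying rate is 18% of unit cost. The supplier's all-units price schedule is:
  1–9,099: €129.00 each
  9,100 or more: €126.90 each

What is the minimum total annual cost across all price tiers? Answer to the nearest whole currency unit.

TC* ≈ €1,359,433

Holding cost per unit per year at price C is H = 0.18·C.
Evaluate total cost at each tier's feasible EOQ or, if the EOQ is below the tier, at the tier's minimum quantity.
EOQ at €129.00 = 490.2 (feasible in tier 1): TC = 10,450×€129.00 + (10,450/490.2)×267 + (490.2/2)×0.18×€129.00 = €1,359,433.08.
EOQ at €126.90 = 494.3 < 9100, so use break Q=9100: TC = 10,450×€126.90 + (10,450/9100.0)×267 + (9100.0/2)×0.18×€126.90 = €1,430,342.71.
Lowest total cost among the candidates is at Q = 490.2.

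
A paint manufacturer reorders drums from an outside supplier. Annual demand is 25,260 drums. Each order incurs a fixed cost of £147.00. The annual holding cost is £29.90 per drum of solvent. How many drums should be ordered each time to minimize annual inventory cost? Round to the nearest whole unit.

EOQ = √(2DS / H) = √(2 × 25,260 × 147 / 29.9).
= √(7,426,440 / 29.9) = √248,375.9197 ≈ 498.373.

Q* ≈ 498 drums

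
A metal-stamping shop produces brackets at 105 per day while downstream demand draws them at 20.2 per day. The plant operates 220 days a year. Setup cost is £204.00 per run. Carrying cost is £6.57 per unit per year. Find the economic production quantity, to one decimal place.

Annual demand D = 20.2 × 220 = 4,444.
Production build-up factor (1 − d/p) = 1 − 20.2/105 = 0.8076.
Q* = √(2DS / (H(1 − d/p))) = √(2 × 4,444 × 204 / (6.57 × 0.8076)).
= √(1,813,152 / 5.3061) ≈ 584.563.

Q* ≈ 584.6 brackets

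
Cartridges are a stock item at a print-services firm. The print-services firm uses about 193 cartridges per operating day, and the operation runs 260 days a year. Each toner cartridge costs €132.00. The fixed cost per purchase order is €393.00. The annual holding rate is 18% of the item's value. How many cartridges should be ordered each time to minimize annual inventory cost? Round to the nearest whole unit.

Q* ≈ 1,288 cartridges

Annual demand D = 193 × 260 = 50,180.
Holding cost H = 0.18 × €132.00 = €23.7600 per unit per year.
EOQ = √(2DS / H) = √(2 × 50,180 × 393 / 23.76).
= √(39,441,480 / 23.76) = √1,659,994.9495 ≈ 1288.408.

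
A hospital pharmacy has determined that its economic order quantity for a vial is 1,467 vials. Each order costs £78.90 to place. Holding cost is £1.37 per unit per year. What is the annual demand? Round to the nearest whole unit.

The basic EOQ model gives Q* = √(2DS/H); rearrange for the unknown.
From Q* = √(2DS/H): D = Q*²H / (2S) = 1,467² × 1.37 / (2 × 78.9) = 18684.169.

D ≈ 18,684 vials per year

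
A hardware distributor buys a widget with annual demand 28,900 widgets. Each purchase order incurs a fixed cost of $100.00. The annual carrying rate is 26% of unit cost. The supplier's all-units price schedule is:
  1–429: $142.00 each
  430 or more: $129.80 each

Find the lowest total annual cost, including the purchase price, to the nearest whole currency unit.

Holding cost per unit per year at price C is H = 0.26·C.
Candidates are each tier's EOQ (if it falls in that tier) and each price-break quantity.
EOQ at $142.00 = 395.7 (feasible in tier 1): TC = 28,900×$142.00 + (28,900/395.7)×100 + (395.7/2)×0.26×$142.00 = $4,118,408.13.
EOQ at $129.80 = 413.8 < 430, so use break Q=430: TC = 28,900×$129.80 + (28,900/430.0)×100 + (430.0/2)×0.26×$129.80 = $3,765,196.75.
Lowest total cost among the candidates is at Q = 430.0.

TC* ≈ $3,765,197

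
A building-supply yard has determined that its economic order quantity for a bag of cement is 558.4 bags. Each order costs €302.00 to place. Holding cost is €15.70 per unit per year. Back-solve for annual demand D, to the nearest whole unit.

Squaring Q* = √(2DS/H) gives Q*² = 2DS/H.
From Q* = √(2DS/H): D = Q*²H / (2S) = 558.4² × 15.7 / (2 × 302) = 8105.010.

D ≈ 8,105 bags per year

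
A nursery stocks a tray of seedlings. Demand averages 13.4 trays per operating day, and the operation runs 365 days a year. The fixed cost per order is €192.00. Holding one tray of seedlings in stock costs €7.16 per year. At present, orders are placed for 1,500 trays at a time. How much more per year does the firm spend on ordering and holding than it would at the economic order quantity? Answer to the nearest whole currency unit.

Extra cost ≈ €2,329 per year

Annual demand D = 13.4 × 365 = 4,891.
EOQ = √(2DS/H) = √(2 × 4,891 × 192 / 7.16) ≈ 512.16.
Cost at Q* = (D/Q*)S + (Q*/2)H = √(2DSH) ≈ €3,667.08.
Cost at Q = 1,500: (4,891/1,500)×192 + (1,500/2)×7.16 = €626.05 + €5,370.00 = €5,996.05.
Excess = €5,996.05 − €3,667.08 = €2,328.96.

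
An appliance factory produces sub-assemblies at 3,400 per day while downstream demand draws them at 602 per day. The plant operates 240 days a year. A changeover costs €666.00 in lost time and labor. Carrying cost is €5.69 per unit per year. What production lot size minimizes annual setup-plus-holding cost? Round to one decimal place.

Q* ≈ 6,410.8 sub-assemblies

Annual demand D = 602 × 240 = 144,480.
Production build-up factor (1 − d/p) = 1 − 602/3,400 = 0.8229.
Q* = √(2DS / (H(1 − d/p))) = √(2 × 144,480 × 666 / (5.69 × 0.8229)).
= √(192,447,360 / 4.6825) ≈ 6410.848.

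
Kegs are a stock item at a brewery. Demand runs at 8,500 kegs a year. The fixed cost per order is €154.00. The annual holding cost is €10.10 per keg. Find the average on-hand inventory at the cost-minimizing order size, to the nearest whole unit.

EOQ = √(2DS/H) = √(2 × 8,500 × 154 / 10.1) ≈ 509.12.
Average inventory = Q*/2 ≈ 509.12 / 2 = 254.562.

Average inventory ≈ 255 kegs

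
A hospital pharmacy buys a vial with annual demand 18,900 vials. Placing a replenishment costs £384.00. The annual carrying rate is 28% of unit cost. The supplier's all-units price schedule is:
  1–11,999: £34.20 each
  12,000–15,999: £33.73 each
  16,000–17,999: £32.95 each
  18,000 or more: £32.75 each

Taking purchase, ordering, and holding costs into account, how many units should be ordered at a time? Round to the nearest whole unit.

Q* ≈ 1,231 vials

Holding cost per unit per year at price C is H = 0.28·C.
For each price level, check whether its EOQ is feasible; otherwise the best quantity at that price is the breakpoint.
EOQ at £34.20 = 1231.2 (feasible in tier 1): TC = 18,900×£34.20 + (18,900/1231.2)×384 + (1231.2/2)×0.28×£34.20 = £658,169.72.
EOQ at £33.73 = 1239.7 < 12000, so use break Q=12000: TC = 18,900×£33.73 + (18,900/12000.0)×384 + (12000.0/2)×0.28×£33.73 = £694,768.20.
EOQ at £32.95 = 1254.3 < 16000, so use break Q=16000: TC = 18,900×£32.95 + (18,900/16000.0)×384 + (16000.0/2)×0.28×£32.95 = £697,016.60.
EOQ at £32.75 = 1258.1 < 18000, so use break Q=18000: TC = 18,900×£32.75 + (18,900/18000.0)×384 + (18000.0/2)×0.28×£32.75 = £701,908.20.
Lowest total cost is £658,169.72 at Q = 1231.2.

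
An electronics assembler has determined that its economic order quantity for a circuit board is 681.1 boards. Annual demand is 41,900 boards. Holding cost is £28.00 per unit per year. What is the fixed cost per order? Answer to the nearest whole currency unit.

Squaring Q* = √(2DS/H) gives Q*² = 2DS/H.
From Q* = √(2DS/H): S = Q*²H / (2D) = 681.1² × 28 / (2 × 41,900) = 155.0015.

S ≈ £155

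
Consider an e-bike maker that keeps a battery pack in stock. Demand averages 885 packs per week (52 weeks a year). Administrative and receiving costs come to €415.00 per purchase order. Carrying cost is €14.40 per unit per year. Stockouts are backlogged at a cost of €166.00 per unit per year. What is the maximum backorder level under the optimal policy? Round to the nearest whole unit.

S* ≈ 136 packs

Annual demand D = 885 × 52 = 46,020.
With planned backorders, Q* = √(2DS/H) · √((H+B)/B).
√(2DS/H) = √(2 × 46,020 × 415 / 14.4) = 1628.663.
√((H+B)/B) = √((14.4+166)/166) = 1.0425.
Q* ≈ 1697.834.
S* = Q* · H/(H+B) = 1697.834 × 14.4/180.4 ≈ 135.526.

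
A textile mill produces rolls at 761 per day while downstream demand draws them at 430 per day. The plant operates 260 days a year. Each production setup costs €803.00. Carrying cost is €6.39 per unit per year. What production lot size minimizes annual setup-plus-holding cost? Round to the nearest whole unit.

Q* ≈ 8,038 rolls

Annual demand D = 430 × 260 = 111,800.
Production build-up factor (1 − d/p) = 1 − 430/761 = 0.4350.
Q* = √(2DS / (H(1 − d/p))) = √(2 × 111,800 × 803 / (6.39 × 0.4350)).
= √(179,550,800 / 2.7794) ≈ 8037.511.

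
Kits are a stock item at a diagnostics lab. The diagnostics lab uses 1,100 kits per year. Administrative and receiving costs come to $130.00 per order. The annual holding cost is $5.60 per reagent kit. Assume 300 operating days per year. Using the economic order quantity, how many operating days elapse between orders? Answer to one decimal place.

T ≈ 61.6 days

The optimal lot size = √(2DS/H) = √(2 × 1,100 × 130 / 5.6) ≈ 225.99.
Cycle time = Q*/D × 300 = 225.99 / 1,100 × 300 ≈ 61.634 days.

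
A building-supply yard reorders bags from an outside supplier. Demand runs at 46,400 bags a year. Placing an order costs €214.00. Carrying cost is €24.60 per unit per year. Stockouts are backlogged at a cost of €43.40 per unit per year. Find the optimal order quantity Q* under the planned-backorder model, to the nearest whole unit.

With planned backorders, Q* = √(2DS/H) · √((H+B)/B).
√(2DS/H) = √(2 × 46,400 × 214 / 24.6) = 898.490.
√((H+B)/B) = √((24.6+43.4)/43.4) = 1.2517.
Q* ≈ 1124.664.

Q* ≈ 1,125 bags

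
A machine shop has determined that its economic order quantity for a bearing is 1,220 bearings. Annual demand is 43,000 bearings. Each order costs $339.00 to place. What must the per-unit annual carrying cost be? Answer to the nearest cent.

H ≈ $19.59

Squaring Q* = √(2DS/H) gives Q*² = 2DS/H.
From Q* = √(2DS/H): H = 2DS / Q*² = 2 × 43,000 × 339 / 1,220² = 19.5875.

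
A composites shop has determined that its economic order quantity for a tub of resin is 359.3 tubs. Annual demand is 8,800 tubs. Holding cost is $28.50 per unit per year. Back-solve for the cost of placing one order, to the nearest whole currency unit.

Invert the EOQ relation Q*² = 2DS/H.
From Q* = √(2DS/H): S = Q*²H / (2D) = 359.3² × 28.5 / (2 × 8,800) = 209.0483.

S ≈ $209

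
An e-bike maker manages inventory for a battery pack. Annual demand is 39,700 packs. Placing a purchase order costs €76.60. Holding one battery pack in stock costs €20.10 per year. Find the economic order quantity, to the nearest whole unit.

Q* ≈ 550 packs

EOQ = √(2DS / H) = √(2 × 39,700 × 76.6 / 20.1).
= √(6,082,040 / 20.1) = √302,589.0547 ≈ 550.081.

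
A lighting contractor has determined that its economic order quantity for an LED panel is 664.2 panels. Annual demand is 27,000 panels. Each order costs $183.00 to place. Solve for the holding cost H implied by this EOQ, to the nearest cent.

H ≈ $22.40

Squaring Q* = √(2DS/H) gives Q*² = 2DS/H.
From Q* = √(2DS/H): H = 2DS / Q*² = 2 × 27,000 × 183 / 664.2² = 22.4000.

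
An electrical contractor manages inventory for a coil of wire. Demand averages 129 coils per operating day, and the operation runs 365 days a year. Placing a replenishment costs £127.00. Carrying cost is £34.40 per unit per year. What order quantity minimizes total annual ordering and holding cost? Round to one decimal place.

Annual demand D = 129 × 365 = 47,085.
EOQ = √(2DS / H) = √(2 × 47,085 × 127 / 34.4).
= √(11,959,590 / 34.4) = √347,662.5 ≈ 589.629.

Q* ≈ 589.6 coils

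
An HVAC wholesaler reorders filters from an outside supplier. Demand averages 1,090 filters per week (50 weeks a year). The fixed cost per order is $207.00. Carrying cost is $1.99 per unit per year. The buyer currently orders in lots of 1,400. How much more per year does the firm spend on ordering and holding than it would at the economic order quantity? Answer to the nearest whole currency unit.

Annual demand D = 1,090 × 50 = 54,500.
EOQ = √(2DS/H) = √(2 × 54,500 × 207 / 1.99) ≈ 3367.22.
Cost at Q* = (D/Q*)S + (Q*/2)H = √(2DSH) ≈ $6,700.77.
Cost at Q = 1,400: (54,500/1,400)×207 + (1,400/2)×1.99 = $8,058.21 + $1,393.00 = $9,451.21.
Excess = $9,451.21 − $6,700.77 = $2,750.44.

Extra cost ≈ $2,750 per year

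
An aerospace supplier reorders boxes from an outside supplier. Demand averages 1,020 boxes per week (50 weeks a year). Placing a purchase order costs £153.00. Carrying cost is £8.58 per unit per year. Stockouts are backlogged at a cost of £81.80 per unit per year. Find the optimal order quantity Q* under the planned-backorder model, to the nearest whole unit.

Q* ≈ 1,418 boxes

Annual demand D = 1,020 × 50 = 51,000.
With planned backorders, Q* = √(2DS/H) · √((H+B)/B).
√(2DS/H) = √(2 × 51,000 × 153 / 8.58) = 1348.659.
√((H+B)/B) = √((8.58+81.8)/81.8) = 1.0511.
Q* ≈ 1417.626.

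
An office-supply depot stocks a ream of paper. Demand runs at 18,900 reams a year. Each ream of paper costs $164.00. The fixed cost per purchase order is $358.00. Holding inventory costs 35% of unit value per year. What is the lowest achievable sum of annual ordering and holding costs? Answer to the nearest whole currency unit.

TC* ≈ $27,870

Holding cost H = 0.35 × $164.00 = $57.4000 per unit per year.
EOQ = √(2DS/H) = √(2 × 18,900 × 358 / 57.4) ≈ 485.55.
At Q*, ordering cost (D/Q*)S equals holding cost (Q*/2)H, each = √(DSH/2).
Minimum total = √(2DSH) = √(2 × 18,900 × 358 × 57.4) ≈ 27870.410.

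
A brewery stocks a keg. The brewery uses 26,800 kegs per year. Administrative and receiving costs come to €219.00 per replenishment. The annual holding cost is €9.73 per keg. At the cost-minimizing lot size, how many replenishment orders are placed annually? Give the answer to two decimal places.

The optimal lot size = √(2DS/H) = √(2 × 26,800 × 219 / 9.73) ≈ 1098.37.
Orders per year = D / Q* = 26,800 / 1098.37 ≈ 24.400.

N ≈ 24.40 orders per year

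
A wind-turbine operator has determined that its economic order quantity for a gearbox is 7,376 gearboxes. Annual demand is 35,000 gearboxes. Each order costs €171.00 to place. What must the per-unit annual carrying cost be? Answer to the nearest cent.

H ≈ €0.22

Invert the EOQ relation Q*² = 2DS/H.
From Q* = √(2DS/H): H = 2DS / Q*² = 2 × 35,000 × 171 / 7,376² = 0.2200.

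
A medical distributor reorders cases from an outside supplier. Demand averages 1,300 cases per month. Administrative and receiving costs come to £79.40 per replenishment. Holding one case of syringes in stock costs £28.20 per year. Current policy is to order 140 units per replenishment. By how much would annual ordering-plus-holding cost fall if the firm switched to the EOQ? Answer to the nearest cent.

Annual demand D = 1,300 × 12 = 15,600.
EOQ = √(2DS/H) = √(2 × 15,600 × 79.4 / 28.2) ≈ 296.39.
Cost at Q* = (D/Q*)S + (Q*/2)H = √(2DSH) ≈ £8,358.19.
Cost at Q = 140: (15,600/140)×79.4 + (140/2)×28.2 = £8,847.43 + £1,974.00 = £10,821.43.
Excess = £10,821.43 − £8,358.19 = £2,463.24.

Extra cost ≈ £2,463.24 per year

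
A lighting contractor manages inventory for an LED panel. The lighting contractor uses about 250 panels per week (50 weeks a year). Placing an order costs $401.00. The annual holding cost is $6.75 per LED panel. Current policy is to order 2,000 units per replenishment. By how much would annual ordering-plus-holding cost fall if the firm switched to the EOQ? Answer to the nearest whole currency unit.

Extra cost ≈ $1,030 per year

Annual demand D = 250 × 50 = 12,500.
EOQ = √(2DS/H) = √(2 × 12,500 × 401 / 6.75) ≈ 1218.68.
Cost at Q* = (D/Q*)S + (Q*/2)H = √(2DSH) ≈ $8,226.10.
Cost at Q = 2,000: (12,500/2,000)×401 + (2,000/2)×6.75 = $2,506.25 + $6,750.00 = $9,256.25.
Excess = $9,256.25 − $8,226.10 = $1,030.15.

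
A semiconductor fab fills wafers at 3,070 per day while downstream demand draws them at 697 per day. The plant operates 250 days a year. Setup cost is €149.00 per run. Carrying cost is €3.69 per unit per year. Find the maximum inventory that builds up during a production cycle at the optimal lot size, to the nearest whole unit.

Annual demand D = 697 × 250 = 174,250.
Production build-up factor (1 − d/p) = 1 − 697/3,070 = 0.7730.
Q* = √(2DS / (H(1 − d/p))) = √(2 × 174,250 × 149 / (3.69 × 0.7730)).
= √(51,926,500 / 2.8522) ≈ 4266.794.
Maximum inventory = Q*(1 − d/p) = 4266.794 × 0.7730 ≈ 3298.079.

I_max ≈ 3,298 wafers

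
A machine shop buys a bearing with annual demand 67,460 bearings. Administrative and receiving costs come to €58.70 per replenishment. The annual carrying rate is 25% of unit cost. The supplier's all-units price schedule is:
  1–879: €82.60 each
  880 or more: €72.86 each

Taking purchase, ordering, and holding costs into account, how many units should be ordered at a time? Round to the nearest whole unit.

Q* ≈ 880 bearings

Holding cost per unit per year at price C is H = 0.25·C.
For each price level, check whether its EOQ is feasible; otherwise the best quantity at that price is the breakpoint.
EOQ at €82.60 = 619.3 (feasible in tier 1): TC = 67,460×€82.60 + (67,460/619.3)×58.7 + (619.3/2)×0.25×€82.60 = €5,584,984.43.
EOQ at €72.86 = 659.4 < 880, so use break Q=880: TC = 67,460×€72.86 + (67,460/880.0)×58.7 + (880.0/2)×0.25×€72.86 = €4,927,650.09.
Lowest total cost is €4,927,650.09 at Q = 880.0.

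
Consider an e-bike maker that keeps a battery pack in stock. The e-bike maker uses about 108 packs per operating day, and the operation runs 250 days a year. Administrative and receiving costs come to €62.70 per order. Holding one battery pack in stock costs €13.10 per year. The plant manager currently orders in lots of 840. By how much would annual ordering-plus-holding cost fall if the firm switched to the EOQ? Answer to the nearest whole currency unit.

Annual demand D = 108 × 250 = 27,000.
EOQ = √(2DS/H) = √(2 × 27,000 × 62.7 / 13.1) ≈ 508.39.
Cost at Q* = (D/Q*)S + (Q*/2)H = √(2DSH) ≈ €6,659.88.
Cost at Q = 840: (27,000/840)×62.7 + (840/2)×13.1 = €2,015.36 + €5,502.00 = €7,517.36.
Excess = €7,517.36 − €6,659.88 = €857.48.

Extra cost ≈ €857 per year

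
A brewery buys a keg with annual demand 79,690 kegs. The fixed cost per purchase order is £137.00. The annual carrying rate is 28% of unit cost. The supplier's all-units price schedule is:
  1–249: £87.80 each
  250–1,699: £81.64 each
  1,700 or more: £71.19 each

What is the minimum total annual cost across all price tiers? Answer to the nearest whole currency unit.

TC* ≈ £5,696,496

Holding cost per unit per year at price C is H = 0.28·C.
Candidates are each tier's EOQ (if it falls in that tier) and each price-break quantity.
Tier 1 (£87.80): EOQ = 942.4 exceeds tier's upper bound 249, so this tier is dominated.
EOQ at £81.64 = 977.3 (feasible in tier 2): TC = 79,690×£81.64 + (79,690/977.3)×137 + (977.3/2)×0.28×£81.64 = £6,528,232.86.
EOQ at £71.19 = 1046.6 < 1700, so use break Q=1700: TC = 79,690×£71.19 + (79,690/1700.0)×137 + (1700.0/2)×0.28×£71.19 = £5,696,496.40.
Lowest total cost among the candidates is at Q = 1700.0.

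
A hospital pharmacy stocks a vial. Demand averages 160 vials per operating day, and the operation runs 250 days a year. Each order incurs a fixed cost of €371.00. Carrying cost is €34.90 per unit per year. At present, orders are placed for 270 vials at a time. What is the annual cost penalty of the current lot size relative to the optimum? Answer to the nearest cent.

Extra cost ≈ €27,490.12 per year

Annual demand D = 160 × 250 = 40,000.
EOQ = √(2DS/H) = √(2 × 40,000 × 371 / 34.9) ≈ 922.19.
Cost at Q* = (D/Q*)S + (Q*/2)H = √(2DSH) ≈ €32,184.34.
Cost at Q = 270: (40,000/270)×371 + (270/2)×34.9 = €54,962.96 + €4,711.50 = €59,674.46.
Excess = €59,674.46 − €32,184.34 = €27,490.12.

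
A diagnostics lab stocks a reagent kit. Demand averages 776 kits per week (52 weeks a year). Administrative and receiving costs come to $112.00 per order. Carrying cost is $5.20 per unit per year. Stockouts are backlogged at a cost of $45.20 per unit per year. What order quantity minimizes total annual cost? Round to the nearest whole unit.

Annual demand D = 776 × 52 = 40,352.
With planned backorders, Q* = √(2DS/H) · √((H+B)/B).
√(2DS/H) = √(2 × 40,352 × 112 / 5.2) = 1318.423.
√((H+B)/B) = √((5.2+45.2)/45.2) = 1.0560.
Q* ≈ 1392.198.

Q* ≈ 1,392 kits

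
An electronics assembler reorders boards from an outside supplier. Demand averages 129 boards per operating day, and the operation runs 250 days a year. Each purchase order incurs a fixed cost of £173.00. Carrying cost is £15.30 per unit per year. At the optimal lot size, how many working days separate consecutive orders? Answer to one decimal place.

T ≈ 6.6 days

Annual demand D = 129 × 250 = 32,250.
Q* = √(2DS/H) = √(2 × 32,250 × 173 / 15.3) ≈ 854.00.
Cycle time = Q*/D × 250 = 854.00 / 32,250 × 250 ≈ 6.620 days.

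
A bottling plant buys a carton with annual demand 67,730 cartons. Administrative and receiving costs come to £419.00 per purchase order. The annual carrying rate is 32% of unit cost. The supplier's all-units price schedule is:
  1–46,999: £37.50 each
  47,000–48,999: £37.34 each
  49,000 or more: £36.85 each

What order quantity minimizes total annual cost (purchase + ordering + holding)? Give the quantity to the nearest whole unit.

Q* ≈ 2,175 cartons

Holding cost per unit per year at price C is H = 0.32·C.
Evaluate total cost at each tier's feasible EOQ or, if the EOQ is below the tier, at the tier's minimum quantity.
EOQ at £37.50 = 2174.8 (feasible in tier 1): TC = 67,730×£37.50 + (67,730/2174.8)×419 + (2174.8/2)×0.32×£37.50 = £2,565,972.76.
EOQ at £37.34 = 2179.5 < 47000, so use break Q=47000: TC = 67,730×£37.34 + (67,730/47000.0)×419 + (47000.0/2)×0.32×£37.34 = £2,810,438.81.
EOQ at £36.85 = 2193.9 < 49000, so use break Q=49000: TC = 67,730×£36.85 + (67,730/49000.0)×419 + (49000.0/2)×0.32×£36.85 = £2,785,333.66.
Lowest total cost is £2,565,972.76 at Q = 2174.8.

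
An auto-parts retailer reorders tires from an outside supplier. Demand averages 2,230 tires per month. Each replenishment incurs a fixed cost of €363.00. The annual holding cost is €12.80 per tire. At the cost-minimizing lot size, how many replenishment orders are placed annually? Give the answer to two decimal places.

N ≈ 21.72 orders per year

Annual demand D = 2,230 × 12 = 26,760.
The optimal lot size = √(2DS/H) = √(2 × 26,760 × 363 / 12.8) ≈ 1231.99.
Orders per year = D / Q* = 26,760 / 1231.99 ≈ 21.721.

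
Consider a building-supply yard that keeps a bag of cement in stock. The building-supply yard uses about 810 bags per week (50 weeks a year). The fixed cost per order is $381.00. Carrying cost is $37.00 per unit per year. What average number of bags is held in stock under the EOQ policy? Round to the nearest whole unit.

Annual demand D = 810 × 50 = 40,500.
The optimal lot size = √(2DS/H) = √(2 × 40,500 × 381 / 37) ≈ 913.28.
Average inventory = Q*/2 ≈ 913.28 / 2 = 456.640.

Average inventory ≈ 457 bags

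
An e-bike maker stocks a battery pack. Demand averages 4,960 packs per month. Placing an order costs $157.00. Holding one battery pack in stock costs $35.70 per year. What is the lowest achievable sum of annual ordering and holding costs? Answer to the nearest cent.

TC* ≈ $25,830.36

Annual demand D = 4,960 × 12 = 59,520.
EOQ = √(2DS/H) = √(2 × 59,520 × 157 / 35.7) ≈ 723.54.
At Q*, ordering cost (D/Q*)S equals holding cost (Q*/2)H, each = √(DSH/2).
Minimum total = √(2DSH) = √(2 × 59,520 × 157 × 35.7) ≈ 25830.356.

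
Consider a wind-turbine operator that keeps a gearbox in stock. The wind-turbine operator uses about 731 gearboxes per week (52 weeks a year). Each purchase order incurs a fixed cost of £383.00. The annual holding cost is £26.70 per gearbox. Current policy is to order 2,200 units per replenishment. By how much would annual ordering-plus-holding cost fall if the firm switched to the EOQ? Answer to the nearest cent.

Extra cost ≈ £8,105.13 per year

Annual demand D = 731 × 52 = 38,012.
EOQ = √(2DS/H) = √(2 × 38,012 × 383 / 26.7) ≈ 1044.29.
Cost at Q* = (D/Q*)S + (Q*/2)H = √(2DSH) ≈ £27,882.41.
Cost at Q = 2,200: (38,012/2,200)×383 + (2,200/2)×26.7 = £6,617.54 + £29,370.00 = £35,987.54.
Excess = £35,987.54 − £27,882.41 = £8,105.13.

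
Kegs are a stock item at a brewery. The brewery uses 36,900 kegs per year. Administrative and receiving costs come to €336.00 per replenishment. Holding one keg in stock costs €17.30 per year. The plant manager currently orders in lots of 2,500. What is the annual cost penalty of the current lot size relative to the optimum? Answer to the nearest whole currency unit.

EOQ = √(2DS/H) = √(2 × 36,900 × 336 / 17.3) ≈ 1197.22.
Cost at Q* = (D/Q*)S + (Q*/2)H = √(2DSH) ≈ €20,711.94.
Cost at Q = 2,500: (36,900/2,500)×336 + (2,500/2)×17.3 = €4,959.36 + €21,625.00 = €26,584.36.
Excess = €26,584.36 − €20,711.94 = €5,872.42.

Extra cost ≈ €5,872 per year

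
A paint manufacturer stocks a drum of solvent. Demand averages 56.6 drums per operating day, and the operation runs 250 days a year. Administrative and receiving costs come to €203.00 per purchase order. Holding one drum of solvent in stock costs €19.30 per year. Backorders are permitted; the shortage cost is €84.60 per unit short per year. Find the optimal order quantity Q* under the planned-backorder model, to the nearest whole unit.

Annual demand D = 56.6 × 250 = 14,150.
With planned backorders, Q* = √(2DS/H) · √((H+B)/B).
√(2DS/H) = √(2 × 14,150 × 203 / 19.3) = 545.585.
√((H+B)/B) = √((19.3+84.6)/84.6) = 1.1082.
Q* ≈ 604.624.

Q* ≈ 605 drums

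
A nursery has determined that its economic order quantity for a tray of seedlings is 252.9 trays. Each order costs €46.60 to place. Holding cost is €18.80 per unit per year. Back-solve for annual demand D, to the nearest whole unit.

D ≈ 12,901 trays per year

Squaring Q* = √(2DS/H) gives Q*² = 2DS/H.
From Q* = √(2DS/H): D = Q*²H / (2S) = 252.9² × 18.8 / (2 × 46.6) = 12901.482.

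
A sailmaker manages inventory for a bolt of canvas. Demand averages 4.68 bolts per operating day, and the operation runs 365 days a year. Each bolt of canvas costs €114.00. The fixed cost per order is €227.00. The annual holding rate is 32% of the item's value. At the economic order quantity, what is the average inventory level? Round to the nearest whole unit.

Average inventory ≈ 73 bolts

Annual demand D = 4.68 × 365 = 1,708.2.
Holding cost H = 0.32 × €114.00 = €36.4800 per unit per year.
The optimal lot size = √(2DS/H) = √(2 × 1,708.2 × 227 / 36.48) ≈ 145.80.
Average inventory = Q*/2 ≈ 145.80 / 2 = 72.902.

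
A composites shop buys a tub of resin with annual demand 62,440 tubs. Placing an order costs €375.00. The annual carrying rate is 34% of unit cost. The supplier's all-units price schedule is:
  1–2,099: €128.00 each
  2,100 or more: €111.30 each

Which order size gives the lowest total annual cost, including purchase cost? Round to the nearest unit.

Holding cost per unit per year at price C is H = 0.34·C.
For each price level, check whether its EOQ is feasible; otherwise the best quantity at that price is the breakpoint.
EOQ at €128.00 = 1037.3 (feasible in tier 1): TC = 62,440×€128.00 + (62,440/1037.3)×375 + (1037.3/2)×0.34×€128.00 = €8,037,464.67.
EOQ at €111.30 = 1112.4 < 2100, so use break Q=2100: TC = 62,440×€111.30 + (62,440/2100.0)×375 + (2100.0/2)×0.34×€111.30 = €7,000,456.10.
Lowest total cost is €7,000,456.10 at Q = 2100.0.

Q* ≈ 2,100 tubs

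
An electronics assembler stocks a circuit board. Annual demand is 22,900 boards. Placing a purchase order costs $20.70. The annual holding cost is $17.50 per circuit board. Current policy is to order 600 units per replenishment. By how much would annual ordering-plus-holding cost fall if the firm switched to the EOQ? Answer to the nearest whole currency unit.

Extra cost ≈ $1,967 per year

EOQ = √(2DS/H) = √(2 × 22,900 × 20.7 / 17.5) ≈ 232.75.
Cost at Q* = (D/Q*)S + (Q*/2)H = √(2DSH) ≈ $4,073.21.
Cost at Q = 600: (22,900/600)×20.7 + (600/2)×17.5 = $790.05 + $5,250.00 = $6,040.05.
Excess = $6,040.05 − $4,073.21 = $1,966.84.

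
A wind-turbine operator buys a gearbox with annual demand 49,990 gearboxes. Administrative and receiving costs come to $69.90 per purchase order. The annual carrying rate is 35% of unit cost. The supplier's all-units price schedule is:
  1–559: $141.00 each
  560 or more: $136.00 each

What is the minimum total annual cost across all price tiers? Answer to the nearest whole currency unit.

TC* ≈ $6,818,208

Holding cost per unit per year at price C is H = 0.35·C.
For each price level, check whether its EOQ is feasible; otherwise the best quantity at that price is the breakpoint.
EOQ at $141.00 = 376.3 (feasible in tier 1): TC = 49,990×$141.00 + (49,990/376.3)×69.9 + (376.3/2)×0.35×$141.00 = $7,067,161.15.
EOQ at $136.00 = 383.2 < 560, so use break Q=560: TC = 49,990×$136.00 + (49,990/560.0)×69.9 + (560.0/2)×0.35×$136.00 = $6,818,207.82.
Lowest total cost among the candidates is at Q = 560.0.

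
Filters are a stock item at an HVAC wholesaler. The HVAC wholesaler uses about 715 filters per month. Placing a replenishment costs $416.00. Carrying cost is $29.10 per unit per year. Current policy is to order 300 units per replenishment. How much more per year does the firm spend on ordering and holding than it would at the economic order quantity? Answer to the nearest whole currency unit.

Extra cost ≈ $1,850 per year

Annual demand D = 715 × 12 = 8,580.
EOQ = √(2DS/H) = √(2 × 8,580 × 416 / 29.1) ≈ 495.29.
Cost at Q* = (D/Q*)S + (Q*/2)H = √(2DSH) ≈ $14,412.91.
Cost at Q = 300: (8,580/300)×416 + (300/2)×29.1 = $11,897.60 + $4,365.00 = $16,262.60.
Excess = $16,262.60 − $14,412.91 = $1,849.69.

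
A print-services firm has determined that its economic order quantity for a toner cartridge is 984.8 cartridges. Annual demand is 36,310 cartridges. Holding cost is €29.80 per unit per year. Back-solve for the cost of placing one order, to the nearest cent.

S ≈ €397.98

Invert the EOQ relation Q*² = 2DS/H.
From Q* = √(2DS/H): S = Q*²H / (2D) = 984.8² × 29.8 / (2 × 36,310) = 397.9753.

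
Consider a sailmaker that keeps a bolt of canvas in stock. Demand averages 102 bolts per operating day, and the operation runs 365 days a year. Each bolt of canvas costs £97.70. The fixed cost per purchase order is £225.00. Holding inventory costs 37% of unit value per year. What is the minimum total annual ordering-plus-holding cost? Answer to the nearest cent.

TC* ≈ £24,609.39

Annual demand D = 102 × 365 = 37,230.
Holding cost H = 0.37 × £97.70 = £36.1490 per unit per year.
The optimal lot size = √(2DS/H) = √(2 × 37,230 × 225 / 36.149) ≈ 680.78.
At Q*, ordering cost (D/Q*)S equals holding cost (Q*/2)H, each = √(DSH/2).
Minimum total = √(2DSH) = √(2 × 37,230 × 225 × 36.149) ≈ 24609.394.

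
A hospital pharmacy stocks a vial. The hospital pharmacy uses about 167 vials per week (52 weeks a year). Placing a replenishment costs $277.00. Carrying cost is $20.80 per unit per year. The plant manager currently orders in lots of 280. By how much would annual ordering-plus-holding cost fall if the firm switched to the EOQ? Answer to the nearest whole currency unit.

Extra cost ≈ $1,500 per year

Annual demand D = 167 × 52 = 8,684.
EOQ = √(2DS/H) = √(2 × 8,684 × 277 / 20.8) ≈ 480.93.
Cost at Q* = (D/Q*)S + (Q*/2)H = √(2DSH) ≈ $10,003.37.
Cost at Q = 280: (8,684/280)×277 + (280/2)×20.8 = $8,590.96 + $2,912.00 = $11,502.96.
Excess = $11,502.96 − $10,003.37 = $1,499.58.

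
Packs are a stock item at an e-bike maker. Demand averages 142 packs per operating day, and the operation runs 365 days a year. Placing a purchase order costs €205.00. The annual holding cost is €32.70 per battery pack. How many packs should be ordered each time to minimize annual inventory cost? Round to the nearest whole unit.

Annual demand D = 142 × 365 = 51,830.
EOQ = √(2DS / H) = √(2 × 51,830 × 205 / 32.7).
= √(21,250,300 / 32.7) = √649,856.2691 ≈ 806.137.

Q* ≈ 806 packs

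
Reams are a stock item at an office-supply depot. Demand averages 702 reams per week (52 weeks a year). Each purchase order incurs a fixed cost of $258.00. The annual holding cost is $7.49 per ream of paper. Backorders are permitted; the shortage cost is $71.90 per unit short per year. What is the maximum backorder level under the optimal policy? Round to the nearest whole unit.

Annual demand D = 702 × 52 = 36,504.
With planned backorders, Q* = √(2DS/H) · √((H+B)/B).
√(2DS/H) = √(2 × 36,504 × 258 / 7.49) = 1585.821.
√((H+B)/B) = √((7.49+71.9)/71.9) = 1.0508.
Q* ≈ 1666.375.
S* = Q* · H/(H+B) = 1666.375 × 7.49/79.39 ≈ 157.213.

S* ≈ 157 reams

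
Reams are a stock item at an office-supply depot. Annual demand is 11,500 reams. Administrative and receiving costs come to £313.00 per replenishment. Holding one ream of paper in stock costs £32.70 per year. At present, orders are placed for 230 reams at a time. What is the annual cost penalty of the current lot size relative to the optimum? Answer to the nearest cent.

EOQ = √(2DS/H) = √(2 × 11,500 × 313 / 32.7) ≈ 469.20.
Cost at Q* = (D/Q*)S + (Q*/2)H = √(2DSH) ≈ £15,342.99.
Cost at Q = 230: (11,500/230)×313 + (230/2)×32.7 = £15,650.00 + £3,760.50 = £19,410.50.
Excess = £19,410.50 − £15,342.99 = £4,067.51.

Extra cost ≈ £4,067.51 per year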